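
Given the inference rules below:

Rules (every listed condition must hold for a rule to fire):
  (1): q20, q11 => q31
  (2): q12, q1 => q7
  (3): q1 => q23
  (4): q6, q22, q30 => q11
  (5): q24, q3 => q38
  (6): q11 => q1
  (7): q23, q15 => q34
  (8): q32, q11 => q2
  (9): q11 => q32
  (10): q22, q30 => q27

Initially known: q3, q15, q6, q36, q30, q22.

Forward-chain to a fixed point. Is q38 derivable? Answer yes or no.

no

Round 1 fires (4), (10), giving q11, q27.
Round 2 fires (6), (9), giving q1, q32.
Round 3 fires (3), (8), giving q23, q2.
Round 4 fires (7), giving q34.
Fixed point reached. q38 is concluded only by (5); (5) needs q24 (never derived).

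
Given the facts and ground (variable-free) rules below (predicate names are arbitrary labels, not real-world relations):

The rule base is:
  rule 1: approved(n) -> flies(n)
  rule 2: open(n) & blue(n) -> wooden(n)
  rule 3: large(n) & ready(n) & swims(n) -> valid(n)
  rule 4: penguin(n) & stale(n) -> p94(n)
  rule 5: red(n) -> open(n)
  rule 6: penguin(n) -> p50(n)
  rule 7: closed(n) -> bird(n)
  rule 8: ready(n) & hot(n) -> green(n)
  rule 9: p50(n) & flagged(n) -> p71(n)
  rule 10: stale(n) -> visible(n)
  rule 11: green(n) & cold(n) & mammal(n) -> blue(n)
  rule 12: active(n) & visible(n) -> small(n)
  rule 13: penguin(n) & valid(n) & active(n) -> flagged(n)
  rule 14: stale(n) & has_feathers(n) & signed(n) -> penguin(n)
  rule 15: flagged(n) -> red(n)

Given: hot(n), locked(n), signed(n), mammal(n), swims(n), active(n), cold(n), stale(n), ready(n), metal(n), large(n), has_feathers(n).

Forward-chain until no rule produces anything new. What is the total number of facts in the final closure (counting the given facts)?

Round 1: rule 3 [large(n) & ready(n) & swims(n) -> valid(n)]; rule 8 [ready(n) & hot(n) -> green(n)]; rule 10 [stale(n) -> visible(n)]; rule 14 [stale(n) & has_feathers(n) & signed(n) -> penguin(n)]. New: valid(n), green(n), visible(n), penguin(n).
Round 2: rule 4 [penguin(n) & stale(n) -> p94(n)]; rule 6 [penguin(n) -> p50(n)]; rule 11 [green(n) & cold(n) & mammal(n) -> blue(n)]; rule 12 [active(n) & visible(n) -> small(n)]; rule 13 [penguin(n) & valid(n) & active(n) -> flagged(n)]. New: p94(n), p50(n), blue(n), small(n), flagged(n).
Round 3: rule 9 [p50(n) & flagged(n) -> p71(n)]; rule 15 [flagged(n) -> red(n)]. New: p71(n), red(n).
Round 4: rule 5 [red(n) -> open(n)]. New: open(n).
Round 5: rule 2 [open(n) & blue(n) -> wooden(n)]. New: wooden(n).
Closure: {active(n), blue(n), cold(n), flagged(n), green(n), has_feathers(n), hot(n), large(n), locked(n), mammal(n), metal(n), open(n), p50(n), p71(n), p94(n), penguin(n), ready(n), red(n), signed(n), small(n), stale(n), swims(n), valid(n), visible(n), wooden(n)} — 25 facts.

25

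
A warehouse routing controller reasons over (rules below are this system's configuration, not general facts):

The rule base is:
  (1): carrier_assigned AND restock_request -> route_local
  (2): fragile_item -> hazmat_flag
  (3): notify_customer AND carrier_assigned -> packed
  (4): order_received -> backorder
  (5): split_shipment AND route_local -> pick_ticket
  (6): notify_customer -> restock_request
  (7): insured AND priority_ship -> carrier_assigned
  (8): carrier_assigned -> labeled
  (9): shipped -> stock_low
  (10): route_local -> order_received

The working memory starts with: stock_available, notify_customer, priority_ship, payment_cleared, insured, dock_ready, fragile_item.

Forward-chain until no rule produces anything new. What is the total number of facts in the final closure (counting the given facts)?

15

Round 1: (2) [fragile_item -> hazmat_flag]; (6) [notify_customer -> restock_request]; (7) [insured AND priority_ship -> carrier_assigned]. Adds hazmat_flag, restock_request, carrier_assigned.
Round 2: (1) [carrier_assigned AND restock_request -> route_local]; (3) [notify_customer AND carrier_assigned -> packed]; (8) [carrier_assigned -> labeled]. Adds route_local, packed, labeled.
Round 3: (10) [route_local -> order_received]. Adds order_received.
Round 4: (4) [order_received -> backorder]. Adds backorder.
Closure: {backorder, carrier_assigned, dock_ready, fragile_item, hazmat_flag, insured, labeled, notify_customer, order_received, packed, payment_cleared, priority_ship, restock_request, route_local, stock_available} — 15 facts.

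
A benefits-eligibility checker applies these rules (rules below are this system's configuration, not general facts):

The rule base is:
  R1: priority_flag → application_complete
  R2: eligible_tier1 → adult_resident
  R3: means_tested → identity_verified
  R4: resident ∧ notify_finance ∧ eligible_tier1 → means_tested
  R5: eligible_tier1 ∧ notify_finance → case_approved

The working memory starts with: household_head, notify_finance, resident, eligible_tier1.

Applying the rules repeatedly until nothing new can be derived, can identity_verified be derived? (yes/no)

[1] R2 [eligible_tier1 → adult_resident]; R4 [resident ∧ notify_finance ∧ eligible_tier1 → means_tested]; R5 [eligible_tier1 ∧ notify_finance → case_approved]. ⇒ new: adult_resident, means_tested, case_approved.
[2] R3 [means_tested → identity_verified]. ⇒ new: identity_verified.
identity_verified appears in round 2, so it is derivable.

yes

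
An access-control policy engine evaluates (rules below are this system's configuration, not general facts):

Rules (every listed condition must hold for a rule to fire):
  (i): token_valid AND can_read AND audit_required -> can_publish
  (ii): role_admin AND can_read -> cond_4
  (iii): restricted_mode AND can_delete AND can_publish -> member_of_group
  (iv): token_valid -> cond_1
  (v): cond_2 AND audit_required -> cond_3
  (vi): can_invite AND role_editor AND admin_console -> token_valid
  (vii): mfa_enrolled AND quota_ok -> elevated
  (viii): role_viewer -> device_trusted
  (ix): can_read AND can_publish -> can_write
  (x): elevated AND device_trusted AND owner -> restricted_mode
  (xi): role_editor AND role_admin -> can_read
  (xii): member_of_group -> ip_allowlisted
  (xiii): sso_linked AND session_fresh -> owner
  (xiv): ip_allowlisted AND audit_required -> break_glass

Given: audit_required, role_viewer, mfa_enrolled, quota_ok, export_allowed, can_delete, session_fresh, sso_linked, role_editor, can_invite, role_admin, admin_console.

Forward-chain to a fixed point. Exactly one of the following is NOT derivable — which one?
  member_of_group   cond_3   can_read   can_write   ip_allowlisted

Round 1 fires (vi), (vii), (viii), (xi), (xiii), giving token_valid, elevated, device_trusted, can_read, owner.
Round 2 fires (i), (ii), (iv), (x), giving can_publish, cond_4, cond_1, restricted_mode.
Round 3 fires (iii), (ix), giving member_of_group, can_write.
Round 4 fires (xii), giving ip_allowlisted.
Round 5 fires (xiv), giving break_glass.
Derived: can_write (round 3), member_of_group (round 3), can_read (round 1), ip_allowlisted (round 4). cond_3 never appears in any round.

cond_3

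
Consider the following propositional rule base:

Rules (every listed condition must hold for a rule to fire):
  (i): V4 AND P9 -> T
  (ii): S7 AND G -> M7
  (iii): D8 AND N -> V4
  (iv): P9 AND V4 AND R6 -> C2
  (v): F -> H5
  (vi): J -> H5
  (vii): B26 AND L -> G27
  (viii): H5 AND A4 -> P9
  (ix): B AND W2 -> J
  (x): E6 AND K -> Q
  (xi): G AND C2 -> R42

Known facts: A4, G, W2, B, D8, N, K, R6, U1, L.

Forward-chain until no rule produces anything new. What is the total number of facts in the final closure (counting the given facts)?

17

Round 1: (iii) [D8 AND N -> V4]; (ix) [B AND W2 -> J]. New: V4, J.
Round 2: (vi) [J -> H5]. New: H5.
Round 3: (viii) [H5 AND A4 -> P9]. New: P9.
Round 4: (i) [V4 AND P9 -> T]; (iv) [P9 AND V4 AND R6 -> C2]. New: T, C2.
Round 5: (xi) [G AND C2 -> R42]. New: R42.
Closure: {A4, B, C2, D8, G, H5, J, K, L, N, P9, R42, R6, T, U1, V4, W2} — 17 facts.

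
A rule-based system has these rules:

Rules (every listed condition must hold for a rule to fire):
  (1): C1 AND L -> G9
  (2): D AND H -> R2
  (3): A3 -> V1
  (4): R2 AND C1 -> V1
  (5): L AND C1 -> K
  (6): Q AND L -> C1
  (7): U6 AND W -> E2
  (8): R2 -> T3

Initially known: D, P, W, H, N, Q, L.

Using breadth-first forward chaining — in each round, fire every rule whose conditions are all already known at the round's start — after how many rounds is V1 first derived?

Round 1 fires (2), (6), giving R2, C1.
Round 2 fires (1), (4), (5), (8), giving G9, V1, K, T3.
V1 first appears in round 2.

2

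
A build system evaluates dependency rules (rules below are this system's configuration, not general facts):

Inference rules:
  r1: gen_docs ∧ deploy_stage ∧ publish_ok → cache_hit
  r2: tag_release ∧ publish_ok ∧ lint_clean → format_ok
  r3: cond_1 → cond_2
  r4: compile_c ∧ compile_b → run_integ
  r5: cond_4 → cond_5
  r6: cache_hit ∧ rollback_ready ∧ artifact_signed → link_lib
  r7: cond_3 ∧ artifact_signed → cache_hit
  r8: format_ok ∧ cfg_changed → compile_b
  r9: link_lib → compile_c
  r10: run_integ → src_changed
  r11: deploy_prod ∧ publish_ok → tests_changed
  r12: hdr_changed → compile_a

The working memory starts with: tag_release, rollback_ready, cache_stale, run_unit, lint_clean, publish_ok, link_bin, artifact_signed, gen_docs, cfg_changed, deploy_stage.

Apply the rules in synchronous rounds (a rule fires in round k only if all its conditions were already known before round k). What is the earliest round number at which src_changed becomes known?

5

Round 1: r1 [gen_docs ∧ deploy_stage ∧ publish_ok → cache_hit]; r2 [tag_release ∧ publish_ok ∧ lint_clean → format_ok]. New: cache_hit, format_ok.
Round 2: r6 [cache_hit ∧ rollback_ready ∧ artifact_signed → link_lib]; r8 [format_ok ∧ cfg_changed → compile_b]. New: link_lib, compile_b.
Round 3: r9 [link_lib → compile_c]. New: compile_c.
Round 4: r4 [compile_c ∧ compile_b → run_integ]. New: run_integ.
Round 5: r10 [run_integ → src_changed]. New: src_changed.
src_changed first appears in round 5.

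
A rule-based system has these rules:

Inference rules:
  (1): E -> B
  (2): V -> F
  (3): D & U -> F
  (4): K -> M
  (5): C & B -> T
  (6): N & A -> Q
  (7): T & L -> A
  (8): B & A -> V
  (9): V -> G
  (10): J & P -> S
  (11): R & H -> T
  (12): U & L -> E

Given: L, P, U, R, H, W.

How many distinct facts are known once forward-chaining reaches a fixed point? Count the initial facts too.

13

Round 1: (11) [R & H -> T]; (12) [U & L -> E]. New: T, E.
Round 2: (1) [E -> B]; (7) [T & L -> A]. New: B, A.
Round 3: (8) [B & A -> V]. New: V.
Round 4: (2) [V -> F]; (9) [V -> G]. New: F, G.
Closure: {A, B, E, F, G, H, L, P, R, T, U, V, W} — 13 facts.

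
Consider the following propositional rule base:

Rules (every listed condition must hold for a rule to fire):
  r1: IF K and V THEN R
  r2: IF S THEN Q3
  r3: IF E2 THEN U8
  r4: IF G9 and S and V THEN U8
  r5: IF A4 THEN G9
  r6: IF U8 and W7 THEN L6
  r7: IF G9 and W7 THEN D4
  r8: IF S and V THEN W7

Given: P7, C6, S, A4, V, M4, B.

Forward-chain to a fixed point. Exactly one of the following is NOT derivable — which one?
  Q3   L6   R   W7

[1] r2 [IF S THEN Q3]; r5 [IF A4 THEN G9]; r8 [IF S and V THEN W7]. ⇒ new: Q3, G9, W7.
[2] r4 [IF G9 and S and V THEN U8]; r7 [IF G9 and W7 THEN D4]. ⇒ new: U8, D4.
[3] r6 [IF U8 and W7 THEN L6]. ⇒ new: L6.
Derived: L6 (round 3), W7 (round 1), Q3 (round 1). R never appears in any round.

R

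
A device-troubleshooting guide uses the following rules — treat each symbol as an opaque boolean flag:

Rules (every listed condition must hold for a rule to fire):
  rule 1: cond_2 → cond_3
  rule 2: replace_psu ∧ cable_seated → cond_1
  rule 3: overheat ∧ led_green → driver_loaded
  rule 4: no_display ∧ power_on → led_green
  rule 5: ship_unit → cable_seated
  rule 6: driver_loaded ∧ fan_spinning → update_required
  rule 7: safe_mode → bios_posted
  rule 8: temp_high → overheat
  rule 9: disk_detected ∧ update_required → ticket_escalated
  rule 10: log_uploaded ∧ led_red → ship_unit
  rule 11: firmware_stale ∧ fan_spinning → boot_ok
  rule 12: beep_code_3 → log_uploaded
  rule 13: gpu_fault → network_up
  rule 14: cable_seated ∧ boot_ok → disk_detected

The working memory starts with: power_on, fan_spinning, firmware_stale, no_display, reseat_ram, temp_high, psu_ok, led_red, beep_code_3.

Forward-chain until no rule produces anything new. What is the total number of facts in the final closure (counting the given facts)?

Round 1 fires rule 4, rule 8, rule 11, rule 12, giving led_green, overheat, boot_ok, log_uploaded.
Round 2 fires rule 3, rule 10, giving driver_loaded, ship_unit.
Round 3 fires rule 5, rule 6, giving cable_seated, update_required.
Round 4 fires rule 14, giving disk_detected.
Round 5 fires rule 9, giving ticket_escalated.
Closure: {beep_code_3, boot_ok, cable_seated, disk_detected, driver_loaded, fan_spinning, firmware_stale, led_green, led_red, log_uploaded, no_display, overheat, power_on, psu_ok, reseat_ram, ship_unit, temp_high, ticket_escalated, update_required} — 19 facts.

19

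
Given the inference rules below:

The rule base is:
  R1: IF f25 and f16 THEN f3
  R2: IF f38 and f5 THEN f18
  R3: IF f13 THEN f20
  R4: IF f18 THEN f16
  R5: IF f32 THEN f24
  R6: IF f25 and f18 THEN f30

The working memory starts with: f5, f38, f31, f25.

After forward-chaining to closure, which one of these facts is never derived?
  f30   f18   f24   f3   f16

f24

Round 1: R2 [IF f38 and f5 THEN f18]. Adds f18.
Round 2: R4 [IF f18 THEN f16]; R6 [IF f25 and f18 THEN f30]. Adds f16, f30.
Round 3: R1 [IF f25 and f16 THEN f3]. Adds f3.
Derived: f3 (round 3), f18 (round 1), f30 (round 2), f16 (round 2). f24 never appears in any round.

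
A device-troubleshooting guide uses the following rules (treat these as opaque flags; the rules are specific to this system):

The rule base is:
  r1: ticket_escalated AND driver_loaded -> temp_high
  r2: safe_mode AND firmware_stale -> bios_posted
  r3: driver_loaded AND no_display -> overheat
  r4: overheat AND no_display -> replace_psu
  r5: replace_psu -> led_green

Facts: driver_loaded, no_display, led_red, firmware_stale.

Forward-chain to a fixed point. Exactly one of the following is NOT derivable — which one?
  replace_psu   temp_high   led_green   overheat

Round 1: r3 [driver_loaded AND no_display -> overheat]. Adds overheat.
Round 2: r4 [overheat AND no_display -> replace_psu]. Adds replace_psu.
Round 3: r5 [replace_psu -> led_green]. Adds led_green.
Derived: overheat (round 1), led_green (round 3), replace_psu (round 2). temp_high never appears in any round.

temp_high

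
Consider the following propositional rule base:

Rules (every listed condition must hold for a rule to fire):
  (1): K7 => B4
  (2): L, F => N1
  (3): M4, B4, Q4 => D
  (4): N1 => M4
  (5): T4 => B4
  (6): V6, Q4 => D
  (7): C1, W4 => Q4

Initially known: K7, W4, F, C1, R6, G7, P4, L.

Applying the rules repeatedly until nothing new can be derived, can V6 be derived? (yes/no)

Round 1: (1) [K7 => B4]; (2) [L, F => N1]; (7) [C1, W4 => Q4]. New: B4, N1, Q4.
Round 2: (4) [N1 => M4]. New: M4.
Round 3: (3) [M4, B4, Q4 => D]. New: D.
Fixed point reached. No rule has V6 as a consequent, and it is not given.

no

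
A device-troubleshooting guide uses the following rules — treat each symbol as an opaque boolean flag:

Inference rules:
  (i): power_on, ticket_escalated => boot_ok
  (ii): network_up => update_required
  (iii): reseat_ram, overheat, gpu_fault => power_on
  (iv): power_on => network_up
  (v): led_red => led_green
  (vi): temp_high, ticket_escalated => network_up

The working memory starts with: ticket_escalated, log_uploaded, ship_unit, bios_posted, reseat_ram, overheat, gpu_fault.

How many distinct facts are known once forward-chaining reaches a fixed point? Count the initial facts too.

11

Round 1 fires (iii), giving power_on.
Round 2 fires (i), (iv), giving boot_ok, network_up.
Round 3 fires (ii), giving update_required.
Closure: {bios_posted, boot_ok, gpu_fault, log_uploaded, network_up, overheat, power_on, reseat_ram, ship_unit, ticket_escalated, update_required} — 11 facts.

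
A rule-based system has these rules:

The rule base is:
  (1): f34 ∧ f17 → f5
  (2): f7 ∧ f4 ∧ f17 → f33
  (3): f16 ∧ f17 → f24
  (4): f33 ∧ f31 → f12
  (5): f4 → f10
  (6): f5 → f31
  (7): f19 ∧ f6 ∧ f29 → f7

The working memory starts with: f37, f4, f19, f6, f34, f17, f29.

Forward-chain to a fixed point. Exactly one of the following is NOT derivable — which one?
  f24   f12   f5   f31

Round 1: (1) [f34 ∧ f17 → f5]; (5) [f4 → f10]; (7) [f19 ∧ f6 ∧ f29 → f7]. New: f5, f10, f7.
Round 2: (2) [f7 ∧ f4 ∧ f17 → f33]; (6) [f5 → f31]. New: f33, f31.
Round 3: (4) [f33 ∧ f31 → f12]. New: f12.
Derived: f31 (round 2), f5 (round 1), f12 (round 3). f24 never appears in any round.

f24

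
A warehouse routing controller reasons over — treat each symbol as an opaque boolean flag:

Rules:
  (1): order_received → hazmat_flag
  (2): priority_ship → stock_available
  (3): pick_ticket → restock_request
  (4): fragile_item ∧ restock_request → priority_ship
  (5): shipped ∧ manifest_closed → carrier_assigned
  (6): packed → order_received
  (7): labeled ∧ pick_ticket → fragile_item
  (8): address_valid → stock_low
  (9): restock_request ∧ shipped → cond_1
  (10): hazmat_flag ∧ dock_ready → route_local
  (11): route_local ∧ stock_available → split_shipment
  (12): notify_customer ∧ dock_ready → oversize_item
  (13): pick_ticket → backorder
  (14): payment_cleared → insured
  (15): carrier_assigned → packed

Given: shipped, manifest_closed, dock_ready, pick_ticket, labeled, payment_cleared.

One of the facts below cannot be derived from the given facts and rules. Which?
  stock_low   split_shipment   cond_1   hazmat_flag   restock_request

stock_low

[1] (3) [pick_ticket → restock_request]; (5) [shipped ∧ manifest_closed → carrier_assigned]; (7) [labeled ∧ pick_ticket → fragile_item]; (13) [pick_ticket → backorder]; (14) [payment_cleared → insured]. ⇒ new: restock_request, carrier_assigned, fragile_item, backorder, insured.
[2] (4) [fragile_item ∧ restock_request → priority_ship]; (9) [restock_request ∧ shipped → cond_1]; (15) [carrier_assigned → packed]. ⇒ new: priority_ship, cond_1, packed.
[3] (2) [priority_ship → stock_available]; (6) [packed → order_received]. ⇒ new: stock_available, order_received.
[4] (1) [order_received → hazmat_flag]. ⇒ new: hazmat_flag.
[5] (10) [hazmat_flag ∧ dock_ready → route_local]. ⇒ new: route_local.
[6] (11) [route_local ∧ stock_available → split_shipment]. ⇒ new: split_shipment.
Derived: cond_1 (round 2), split_shipment (round 6), hazmat_flag (round 4), restock_request (round 1). stock_low never appears in any round.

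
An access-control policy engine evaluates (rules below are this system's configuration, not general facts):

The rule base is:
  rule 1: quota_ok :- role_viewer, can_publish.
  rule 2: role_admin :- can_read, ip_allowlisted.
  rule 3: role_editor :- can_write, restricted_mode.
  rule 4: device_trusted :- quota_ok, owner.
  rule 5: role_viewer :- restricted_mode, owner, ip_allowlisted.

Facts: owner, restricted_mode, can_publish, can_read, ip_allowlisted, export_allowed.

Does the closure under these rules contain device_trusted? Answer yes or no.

yes

[1] rule 2 [role_admin :- can_read, ip_allowlisted.]; rule 5 [role_viewer :- restricted_mode, owner, ip_allowlisted.]. ⇒ new: role_admin, role_viewer.
[2] rule 1 [quota_ok :- role_viewer, can_publish.]. ⇒ new: quota_ok.
[3] rule 4 [device_trusted :- quota_ok, owner.]. ⇒ new: device_trusted.
device_trusted appears in round 3, so it is derivable.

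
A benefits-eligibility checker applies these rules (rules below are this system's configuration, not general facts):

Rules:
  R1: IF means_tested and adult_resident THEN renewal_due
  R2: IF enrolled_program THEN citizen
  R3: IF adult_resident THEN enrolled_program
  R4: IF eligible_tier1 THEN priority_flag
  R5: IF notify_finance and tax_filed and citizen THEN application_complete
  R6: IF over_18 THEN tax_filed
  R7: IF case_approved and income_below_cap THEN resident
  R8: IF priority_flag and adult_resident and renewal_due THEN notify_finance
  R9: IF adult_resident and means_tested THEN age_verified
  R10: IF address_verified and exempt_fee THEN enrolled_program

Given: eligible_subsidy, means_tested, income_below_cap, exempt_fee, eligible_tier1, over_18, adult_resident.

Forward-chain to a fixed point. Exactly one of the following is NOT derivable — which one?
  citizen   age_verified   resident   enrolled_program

Round 1: R1 [IF means_tested and adult_resident THEN renewal_due]; R3 [IF adult_resident THEN enrolled_program]; R4 [IF eligible_tier1 THEN priority_flag]; R6 [IF over_18 THEN tax_filed]; R9 [IF adult_resident and means_tested THEN age_verified]. New: renewal_due, enrolled_program, priority_flag, tax_filed, age_verified.
Round 2: R2 [IF enrolled_program THEN citizen]; R8 [IF priority_flag and adult_resident and renewal_due THEN notify_finance]. New: citizen, notify_finance.
Round 3: R5 [IF notify_finance and tax_filed and citizen THEN application_complete]. New: application_complete.
Derived: enrolled_program (round 1), citizen (round 2), age_verified (round 1). resident never appears in any round.

resident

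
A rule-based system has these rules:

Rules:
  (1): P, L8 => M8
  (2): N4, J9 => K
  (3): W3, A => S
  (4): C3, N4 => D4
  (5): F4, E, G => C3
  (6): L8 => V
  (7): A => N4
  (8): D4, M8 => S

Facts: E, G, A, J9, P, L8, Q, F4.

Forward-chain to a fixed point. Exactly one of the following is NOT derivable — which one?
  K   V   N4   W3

W3

Round 1 fires (1), (5), (6), (7), giving M8, C3, V, N4.
Round 2 fires (2), (4), giving K, D4.
Round 3 fires (8), giving S.
Derived: K (round 2), V (round 1), N4 (round 1). W3 never appears in any round.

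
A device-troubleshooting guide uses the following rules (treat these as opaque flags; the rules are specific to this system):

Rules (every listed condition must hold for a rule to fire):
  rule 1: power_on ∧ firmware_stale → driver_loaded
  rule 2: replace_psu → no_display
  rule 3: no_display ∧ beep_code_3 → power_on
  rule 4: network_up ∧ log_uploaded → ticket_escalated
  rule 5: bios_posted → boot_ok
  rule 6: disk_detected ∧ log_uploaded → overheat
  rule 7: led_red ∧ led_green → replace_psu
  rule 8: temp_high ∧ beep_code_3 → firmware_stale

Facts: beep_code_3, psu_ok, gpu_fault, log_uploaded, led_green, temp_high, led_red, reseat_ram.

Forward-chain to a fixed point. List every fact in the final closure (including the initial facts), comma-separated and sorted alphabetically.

Round 1: rule 7 [led_red ∧ led_green → replace_psu]; rule 8 [temp_high ∧ beep_code_3 → firmware_stale]. New: replace_psu, firmware_stale.
Round 2: rule 2 [replace_psu → no_display]. New: no_display.
Round 3: rule 3 [no_display ∧ beep_code_3 → power_on]. New: power_on.
Round 4: rule 1 [power_on ∧ firmware_stale → driver_loaded]. New: driver_loaded.

beep_code_3, driver_loaded, firmware_stale, gpu_fault, led_green, led_red, log_uploaded, no_display, power_on, psu_ok, replace_psu, reseat_ram, temp_high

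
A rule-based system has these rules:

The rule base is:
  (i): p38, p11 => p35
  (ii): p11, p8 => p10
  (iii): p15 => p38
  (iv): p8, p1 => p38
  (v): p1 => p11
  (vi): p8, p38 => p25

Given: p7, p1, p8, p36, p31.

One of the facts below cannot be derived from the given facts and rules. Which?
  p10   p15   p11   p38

p15

Round 1 — (iv), (v), derive p38, p11.
Round 2 — (i), (ii), (vi), derive p35, p10, p25.
Derived: p38 (round 1), p10 (round 2), p11 (round 1). p15 never appears in any round.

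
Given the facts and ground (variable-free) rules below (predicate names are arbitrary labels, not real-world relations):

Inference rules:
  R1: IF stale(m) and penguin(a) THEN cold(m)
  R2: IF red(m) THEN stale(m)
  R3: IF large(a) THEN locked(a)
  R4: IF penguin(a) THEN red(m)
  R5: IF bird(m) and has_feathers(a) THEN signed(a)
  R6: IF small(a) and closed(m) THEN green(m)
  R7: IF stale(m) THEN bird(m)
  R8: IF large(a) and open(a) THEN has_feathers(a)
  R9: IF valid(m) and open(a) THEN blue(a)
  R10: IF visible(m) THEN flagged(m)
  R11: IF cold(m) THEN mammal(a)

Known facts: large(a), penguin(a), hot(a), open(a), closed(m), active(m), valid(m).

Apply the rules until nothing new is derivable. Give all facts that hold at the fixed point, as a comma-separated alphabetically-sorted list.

[1] R3 [IF large(a) THEN locked(a)]; R4 [IF penguin(a) THEN red(m)]; R8 [IF large(a) and open(a) THEN has_feathers(a)]; R9 [IF valid(m) and open(a) THEN blue(a)]. ⇒ new: locked(a), red(m), has_feathers(a), blue(a).
[2] R2 [IF red(m) THEN stale(m)]. ⇒ new: stale(m).
[3] R1 [IF stale(m) and penguin(a) THEN cold(m)]; R7 [IF stale(m) THEN bird(m)]. ⇒ new: cold(m), bird(m).
[4] R5 [IF bird(m) and has_feathers(a) THEN signed(a)]; R11 [IF cold(m) THEN mammal(a)]. ⇒ new: signed(a), mammal(a).

active(m), bird(m), blue(a), closed(m), cold(m), has_feathers(a), hot(a), large(a), locked(a), mammal(a), open(a), penguin(a), red(m), signed(a), stale(m), valid(m)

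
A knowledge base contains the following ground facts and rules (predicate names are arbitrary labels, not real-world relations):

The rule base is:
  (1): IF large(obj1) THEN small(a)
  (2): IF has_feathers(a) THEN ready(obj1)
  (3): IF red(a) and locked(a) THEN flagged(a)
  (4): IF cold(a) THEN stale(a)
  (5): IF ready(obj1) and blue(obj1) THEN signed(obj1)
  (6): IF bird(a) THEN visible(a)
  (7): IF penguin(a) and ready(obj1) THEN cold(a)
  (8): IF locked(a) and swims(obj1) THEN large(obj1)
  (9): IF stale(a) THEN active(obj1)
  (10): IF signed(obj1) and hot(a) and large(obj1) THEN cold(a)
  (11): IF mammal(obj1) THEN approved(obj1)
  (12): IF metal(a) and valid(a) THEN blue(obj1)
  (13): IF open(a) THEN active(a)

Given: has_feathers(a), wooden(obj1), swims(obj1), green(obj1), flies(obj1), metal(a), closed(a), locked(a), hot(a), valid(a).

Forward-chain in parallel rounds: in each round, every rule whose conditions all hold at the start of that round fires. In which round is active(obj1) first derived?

5

Round 1 fires (2), (8), (12), giving ready(obj1), large(obj1), blue(obj1).
Round 2 fires (1), (5), giving small(a), signed(obj1).
Round 3 fires (10), giving cold(a).
Round 4 fires (4), giving stale(a).
Round 5 fires (9), giving active(obj1).
active(obj1) first appears in round 5.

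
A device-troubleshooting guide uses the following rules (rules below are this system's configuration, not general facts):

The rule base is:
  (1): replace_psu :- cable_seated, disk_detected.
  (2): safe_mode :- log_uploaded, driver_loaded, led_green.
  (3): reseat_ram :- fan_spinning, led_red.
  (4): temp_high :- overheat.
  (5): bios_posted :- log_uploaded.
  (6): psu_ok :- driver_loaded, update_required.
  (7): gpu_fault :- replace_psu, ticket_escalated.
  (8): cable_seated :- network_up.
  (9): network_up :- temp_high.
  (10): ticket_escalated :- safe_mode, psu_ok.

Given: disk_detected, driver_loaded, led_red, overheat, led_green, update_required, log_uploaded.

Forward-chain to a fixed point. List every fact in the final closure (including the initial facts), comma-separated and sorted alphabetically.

bios_posted, cable_seated, disk_detected, driver_loaded, gpu_fault, led_green, led_red, log_uploaded, network_up, overheat, psu_ok, replace_psu, safe_mode, temp_high, ticket_escalated, update_required

Round 1 — (2), (4), (5), (6), derive safe_mode, temp_high, bios_posted, psu_ok.
Round 2 — (9), (10), derive network_up, ticket_escalated.
Round 3 — (8), derive cable_seated.
Round 4 — (1), derive replace_psu.
Round 5 — (7), derive gpu_fault.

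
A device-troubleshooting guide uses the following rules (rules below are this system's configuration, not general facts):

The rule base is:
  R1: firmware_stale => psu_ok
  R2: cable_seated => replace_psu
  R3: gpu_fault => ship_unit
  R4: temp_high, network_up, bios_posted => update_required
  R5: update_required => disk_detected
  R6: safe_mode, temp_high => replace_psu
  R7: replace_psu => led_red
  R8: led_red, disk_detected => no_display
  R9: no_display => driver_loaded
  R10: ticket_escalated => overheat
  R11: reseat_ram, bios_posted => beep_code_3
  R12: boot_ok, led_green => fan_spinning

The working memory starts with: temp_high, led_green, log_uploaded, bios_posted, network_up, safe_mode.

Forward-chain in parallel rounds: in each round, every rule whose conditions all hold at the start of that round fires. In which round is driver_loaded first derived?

Round 1 — R4, R6, derive update_required, replace_psu.
Round 2 — R5, R7, derive disk_detected, led_red.
Round 3 — R8, derive no_display.
Round 4 — R9, derive driver_loaded.
driver_loaded first appears in round 4.

4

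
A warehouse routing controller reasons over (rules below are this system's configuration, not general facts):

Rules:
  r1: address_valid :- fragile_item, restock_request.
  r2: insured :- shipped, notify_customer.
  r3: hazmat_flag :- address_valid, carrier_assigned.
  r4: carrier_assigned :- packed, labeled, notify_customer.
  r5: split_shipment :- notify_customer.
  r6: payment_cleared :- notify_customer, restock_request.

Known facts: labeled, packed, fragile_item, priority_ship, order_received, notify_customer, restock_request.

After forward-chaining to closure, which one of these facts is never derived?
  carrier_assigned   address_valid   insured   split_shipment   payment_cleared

Round 1: r1 [address_valid :- fragile_item, restock_request.]; r4 [carrier_assigned :- packed, labeled, notify_customer.]; r5 [split_shipment :- notify_customer.]; r6 [payment_cleared :- notify_customer, restock_request.]. New: address_valid, carrier_assigned, split_shipment, payment_cleared.
Round 2: r3 [hazmat_flag :- address_valid, carrier_assigned.]. New: hazmat_flag.
Derived: carrier_assigned (round 1), address_valid (round 1), split_shipment (round 1), payment_cleared (round 1). insured never appears in any round.

insured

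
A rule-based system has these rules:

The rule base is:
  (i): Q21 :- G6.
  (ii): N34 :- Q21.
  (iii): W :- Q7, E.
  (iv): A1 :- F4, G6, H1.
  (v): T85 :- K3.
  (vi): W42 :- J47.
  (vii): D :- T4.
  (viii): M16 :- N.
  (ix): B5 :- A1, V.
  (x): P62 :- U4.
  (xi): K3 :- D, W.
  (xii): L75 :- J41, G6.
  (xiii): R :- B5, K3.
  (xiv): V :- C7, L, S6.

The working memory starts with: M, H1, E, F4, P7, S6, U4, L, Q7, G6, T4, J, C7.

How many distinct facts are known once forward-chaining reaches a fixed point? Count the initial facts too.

24

Round 1: (i) [Q21 :- G6.]; (iii) [W :- Q7, E.]; (iv) [A1 :- F4, G6, H1.]; (vii) [D :- T4.]; (x) [P62 :- U4.]; (xiv) [V :- C7, L, S6.]. Adds Q21, W, A1, D, P62, V.
Round 2: (ii) [N34 :- Q21.]; (ix) [B5 :- A1, V.]; (xi) [K3 :- D, W.]. Adds N34, B5, K3.
Round 3: (v) [T85 :- K3.]; (xiii) [R :- B5, K3.]. Adds T85, R.
Closure: {A1, B5, C7, D, E, F4, G6, H1, J, K3, L, M, N34, P62, P7, Q21, Q7, R, S6, T4, T85, U4, V, W} — 24 facts.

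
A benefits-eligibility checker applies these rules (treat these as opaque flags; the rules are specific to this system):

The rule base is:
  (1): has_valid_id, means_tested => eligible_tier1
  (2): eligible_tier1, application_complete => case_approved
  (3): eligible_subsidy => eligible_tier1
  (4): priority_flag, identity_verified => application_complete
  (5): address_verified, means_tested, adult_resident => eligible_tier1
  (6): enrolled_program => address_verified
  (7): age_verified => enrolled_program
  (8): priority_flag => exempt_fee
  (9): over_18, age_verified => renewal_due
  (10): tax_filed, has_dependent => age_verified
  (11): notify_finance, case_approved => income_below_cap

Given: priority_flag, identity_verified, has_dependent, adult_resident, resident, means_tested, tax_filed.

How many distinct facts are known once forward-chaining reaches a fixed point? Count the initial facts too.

Round 1: (4) [priority_flag, identity_verified => application_complete]; (8) [priority_flag => exempt_fee]; (10) [tax_filed, has_dependent => age_verified]. Adds application_complete, exempt_fee, age_verified.
Round 2: (7) [age_verified => enrolled_program]. Adds enrolled_program.
Round 3: (6) [enrolled_program => address_verified]. Adds address_verified.
Round 4: (5) [address_verified, means_tested, adult_resident => eligible_tier1]. Adds eligible_tier1.
Round 5: (2) [eligible_tier1, application_complete => case_approved]. Adds case_approved.
Closure: {address_verified, adult_resident, age_verified, application_complete, case_approved, eligible_tier1, enrolled_program, exempt_fee, has_dependent, identity_verified, means_tested, priority_flag, resident, tax_filed} — 14 facts.

14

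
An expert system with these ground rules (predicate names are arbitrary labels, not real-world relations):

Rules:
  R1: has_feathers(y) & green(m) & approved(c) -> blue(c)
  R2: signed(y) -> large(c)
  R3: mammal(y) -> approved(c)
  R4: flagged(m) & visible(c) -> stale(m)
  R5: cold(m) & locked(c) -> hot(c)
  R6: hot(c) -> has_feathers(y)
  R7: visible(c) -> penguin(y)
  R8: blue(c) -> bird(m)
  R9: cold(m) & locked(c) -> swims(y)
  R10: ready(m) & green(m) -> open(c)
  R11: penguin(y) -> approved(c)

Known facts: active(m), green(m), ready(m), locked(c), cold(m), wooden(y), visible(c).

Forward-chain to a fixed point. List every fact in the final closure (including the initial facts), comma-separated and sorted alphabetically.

active(m), approved(c), bird(m), blue(c), cold(m), green(m), has_feathers(y), hot(c), locked(c), open(c), penguin(y), ready(m), swims(y), visible(c), wooden(y)

[1] R5 [cold(m) & locked(c) -> hot(c)]; R7 [visible(c) -> penguin(y)]; R9 [cold(m) & locked(c) -> swims(y)]; R10 [ready(m) & green(m) -> open(c)]. ⇒ new: hot(c), penguin(y), swims(y), open(c).
[2] R6 [hot(c) -> has_feathers(y)]; R11 [penguin(y) -> approved(c)]. ⇒ new: has_feathers(y), approved(c).
[3] R1 [has_feathers(y) & green(m) & approved(c) -> blue(c)]. ⇒ new: blue(c).
[4] R8 [blue(c) -> bird(m)]. ⇒ new: bird(m).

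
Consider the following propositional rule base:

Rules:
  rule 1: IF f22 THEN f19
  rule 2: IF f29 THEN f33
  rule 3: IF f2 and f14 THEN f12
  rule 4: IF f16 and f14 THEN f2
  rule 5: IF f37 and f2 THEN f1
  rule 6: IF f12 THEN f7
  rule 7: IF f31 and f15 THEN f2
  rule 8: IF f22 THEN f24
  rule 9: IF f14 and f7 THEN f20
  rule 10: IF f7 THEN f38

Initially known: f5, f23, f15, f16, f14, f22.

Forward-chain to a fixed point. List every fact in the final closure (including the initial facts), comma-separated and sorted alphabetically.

Round 1 fires rule 1, rule 4, rule 8, giving f19, f2, f24.
Round 2 fires rule 3, giving f12.
Round 3 fires rule 6, giving f7.
Round 4 fires rule 9, rule 10, giving f20, f38.

f12, f14, f15, f16, f19, f2, f20, f22, f23, f24, f38, f5, f7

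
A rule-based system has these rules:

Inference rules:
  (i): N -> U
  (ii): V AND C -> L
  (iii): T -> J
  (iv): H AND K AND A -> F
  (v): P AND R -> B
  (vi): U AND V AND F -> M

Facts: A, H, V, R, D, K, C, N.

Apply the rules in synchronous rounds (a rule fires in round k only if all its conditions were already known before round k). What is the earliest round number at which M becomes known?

Round 1: (i) [N -> U]; (ii) [V AND C -> L]; (iv) [H AND K AND A -> F]. New: U, L, F.
Round 2: (vi) [U AND V AND F -> M]. New: M.
M first appears in round 2.

2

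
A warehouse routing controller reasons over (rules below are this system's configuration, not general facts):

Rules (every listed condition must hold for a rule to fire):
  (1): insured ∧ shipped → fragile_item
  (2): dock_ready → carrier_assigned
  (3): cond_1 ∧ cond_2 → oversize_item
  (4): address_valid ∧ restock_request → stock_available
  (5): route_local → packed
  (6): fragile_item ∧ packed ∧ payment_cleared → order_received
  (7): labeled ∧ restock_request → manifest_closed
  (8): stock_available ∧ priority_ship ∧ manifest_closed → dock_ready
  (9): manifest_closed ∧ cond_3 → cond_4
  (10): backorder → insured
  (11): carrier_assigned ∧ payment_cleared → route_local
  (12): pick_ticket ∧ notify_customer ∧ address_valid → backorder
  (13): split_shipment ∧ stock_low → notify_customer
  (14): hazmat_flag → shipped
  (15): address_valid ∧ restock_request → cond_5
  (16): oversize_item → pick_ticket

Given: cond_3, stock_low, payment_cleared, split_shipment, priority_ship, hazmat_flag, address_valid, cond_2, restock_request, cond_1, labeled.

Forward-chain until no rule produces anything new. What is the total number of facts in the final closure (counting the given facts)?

Round 1: (3) [cond_1 ∧ cond_2 → oversize_item]; (4) [address_valid ∧ restock_request → stock_available]; (7) [labeled ∧ restock_request → manifest_closed]; (13) [split_shipment ∧ stock_low → notify_customer]; (14) [hazmat_flag → shipped]; (15) [address_valid ∧ restock_request → cond_5]. New: oversize_item, stock_available, manifest_closed, notify_customer, shipped, cond_5.
Round 2: (8) [stock_available ∧ priority_ship ∧ manifest_closed → dock_ready]; (9) [manifest_closed ∧ cond_3 → cond_4]; (16) [oversize_item → pick_ticket]. New: dock_ready, cond_4, pick_ticket.
Round 3: (2) [dock_ready → carrier_assigned]; (12) [pick_ticket ∧ notify_customer ∧ address_valid → backorder]. New: carrier_assigned, backorder.
Round 4: (10) [backorder → insured]; (11) [carrier_assigned ∧ payment_cleared → route_local]. New: insured, route_local.
Round 5: (1) [insured ∧ shipped → fragile_item]; (5) [route_local → packed]. New: fragile_item, packed.
Round 6: (6) [fragile_item ∧ packed ∧ payment_cleared → order_received]. New: order_received.
Closure: {address_valid, backorder, carrier_assigned, cond_1, cond_2, cond_3, cond_4, cond_5, dock_ready, fragile_item, hazmat_flag, insured, labeled, manifest_closed, notify_customer, order_received, oversize_item, packed, payment_cleared, pick_ticket, priority_ship, restock_request, route_local, shipped, split_shipment, stock_available, stock_low} — 27 facts.

27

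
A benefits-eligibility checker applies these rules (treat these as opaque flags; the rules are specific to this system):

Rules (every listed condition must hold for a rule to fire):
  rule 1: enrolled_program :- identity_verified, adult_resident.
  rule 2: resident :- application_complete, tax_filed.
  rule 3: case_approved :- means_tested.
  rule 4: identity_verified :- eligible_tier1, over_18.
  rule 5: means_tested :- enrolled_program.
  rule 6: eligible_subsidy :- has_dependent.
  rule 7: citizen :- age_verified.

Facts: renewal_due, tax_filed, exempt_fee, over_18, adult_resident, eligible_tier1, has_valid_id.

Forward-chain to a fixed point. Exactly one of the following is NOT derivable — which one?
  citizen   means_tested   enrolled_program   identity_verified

Round 1 fires rule 4, giving identity_verified.
Round 2 fires rule 1, giving enrolled_program.
Round 3 fires rule 5, giving means_tested.
Round 4 fires rule 3, giving case_approved.
Derived: enrolled_program (round 2), means_tested (round 3), identity_verified (round 1). citizen never appears in any round.

citizen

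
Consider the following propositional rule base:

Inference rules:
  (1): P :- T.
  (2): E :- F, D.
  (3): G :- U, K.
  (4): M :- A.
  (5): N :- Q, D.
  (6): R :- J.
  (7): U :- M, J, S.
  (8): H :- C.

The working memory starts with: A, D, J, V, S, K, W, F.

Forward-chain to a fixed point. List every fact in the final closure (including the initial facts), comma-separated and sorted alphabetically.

Round 1: (2) [E :- F, D.]; (4) [M :- A.]; (6) [R :- J.]. New: E, M, R.
Round 2: (7) [U :- M, J, S.]. New: U.
Round 3: (3) [G :- U, K.]. New: G.

A, D, E, F, G, J, K, M, R, S, U, V, W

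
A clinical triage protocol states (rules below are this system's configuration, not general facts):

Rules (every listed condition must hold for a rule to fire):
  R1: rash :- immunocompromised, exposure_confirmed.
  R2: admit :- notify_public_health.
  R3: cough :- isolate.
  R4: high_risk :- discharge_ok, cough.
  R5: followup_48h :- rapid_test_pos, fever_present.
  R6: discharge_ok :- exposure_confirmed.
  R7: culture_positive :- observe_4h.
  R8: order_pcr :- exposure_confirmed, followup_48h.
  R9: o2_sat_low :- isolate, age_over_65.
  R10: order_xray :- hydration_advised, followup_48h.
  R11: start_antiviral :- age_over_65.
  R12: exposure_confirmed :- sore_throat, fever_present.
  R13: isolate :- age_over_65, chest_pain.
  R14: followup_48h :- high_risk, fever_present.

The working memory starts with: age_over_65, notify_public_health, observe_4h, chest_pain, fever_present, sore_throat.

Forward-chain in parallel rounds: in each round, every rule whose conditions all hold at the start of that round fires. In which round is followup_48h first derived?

4

Round 1 fires R2, R7, R11, R12, R13, giving admit, culture_positive, start_antiviral, exposure_confirmed, isolate.
Round 2 fires R3, R6, R9, giving cough, discharge_ok, o2_sat_low.
Round 3 fires R4, giving high_risk.
Round 4 fires R14, giving followup_48h.
followup_48h first appears in round 4.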